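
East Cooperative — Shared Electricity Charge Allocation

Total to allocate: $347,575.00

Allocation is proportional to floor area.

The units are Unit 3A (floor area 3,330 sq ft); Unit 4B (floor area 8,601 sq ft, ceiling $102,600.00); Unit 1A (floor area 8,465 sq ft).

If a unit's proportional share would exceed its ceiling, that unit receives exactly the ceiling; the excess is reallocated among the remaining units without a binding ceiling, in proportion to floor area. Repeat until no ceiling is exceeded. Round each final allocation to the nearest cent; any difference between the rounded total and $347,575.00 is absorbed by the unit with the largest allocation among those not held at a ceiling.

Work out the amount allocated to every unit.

Total floor area = 20,396.
Pro-rata shares before constraints: Unit 3A 56,747.6343; Unit 4B 146,572.4934; Unit 1A 144,254.8723.
Held at cap: Unit 4B ($102,600.00); balance $244,975.00 reallocated over remaining floor area 11,795.
Remaining shares: Unit 3A 69,162.0814 → $69,162.08; Unit 1A 175,812.9186 → $175,812.92.

Unit 3A: $69,162.08 | Unit 4B: $102,600.00 | Unit 1A: $175,812.92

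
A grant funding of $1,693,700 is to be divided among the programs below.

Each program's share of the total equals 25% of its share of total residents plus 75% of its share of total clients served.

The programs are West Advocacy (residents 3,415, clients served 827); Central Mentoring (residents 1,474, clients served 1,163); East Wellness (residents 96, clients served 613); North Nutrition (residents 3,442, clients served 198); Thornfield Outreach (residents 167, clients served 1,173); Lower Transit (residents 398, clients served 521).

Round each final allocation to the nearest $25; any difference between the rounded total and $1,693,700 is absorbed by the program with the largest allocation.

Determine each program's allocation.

Residents total 8,992; clients served total 4,495.
Blended shares (25% residents + 75% clients served): West Advocacy 0.2329; Central Mentoring 0.2350; East Wellness 0.1049; North Nutrition 0.1287; Thornfield Outreach 0.2004; Lower Transit 0.0980.
Raw shares: West Advocacy 394,517.20; Central Mentoring 398,070.00; East Wellness 177,752.72; North Nutrition 218,034.88; Thornfield Outreach 339,350.54; Lower Transit 165,974.66.
After rounding ($25): West Advocacy $394,525; Central Mentoring $398,075; East Wellness $177,750; North Nutrition $218,025; Thornfield Outreach $339,350; Lower Transit $165,975. Sum = $1,693,700.
Rounded total matches; no reconciliation needed.

West Advocacy: $394,525; Central Mentoring: $398,075; East Wellness: $177,750; North Nutrition: $218,025; Thornfield Outreach: $339,350; Lower Transit: $165,975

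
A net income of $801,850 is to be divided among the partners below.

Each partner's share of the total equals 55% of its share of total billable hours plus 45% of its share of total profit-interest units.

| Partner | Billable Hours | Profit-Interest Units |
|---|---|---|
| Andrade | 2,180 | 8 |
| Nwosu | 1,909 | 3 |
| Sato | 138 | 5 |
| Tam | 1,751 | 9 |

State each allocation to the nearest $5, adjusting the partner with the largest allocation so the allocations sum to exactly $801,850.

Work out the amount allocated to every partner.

Andrade: $276,295 | Nwosu: $184,135 | Sato: $82,345 | Tam: $259,075

Billable hours total 5,978; profit-interest units total 25.
Blended shares (55% billable hours + 45% profit-interest units): Andrade 0.3446; Nwosu 0.2296; Sato 0.1027; Tam 0.3231.
Pro-rata amounts: Andrade 276,292.45; Nwosu 184,133.36; Sato 82,347.23; Tam 259,076.96.
After rounding ($5): Andrade $276,290; Nwosu $184,135; Sato $82,345; Tam $259,075. Sum = $801,845.
Difference $801,850 − $801,845 = +$5 applied to largest allocation (Andrade): Andrade becomes $276,295.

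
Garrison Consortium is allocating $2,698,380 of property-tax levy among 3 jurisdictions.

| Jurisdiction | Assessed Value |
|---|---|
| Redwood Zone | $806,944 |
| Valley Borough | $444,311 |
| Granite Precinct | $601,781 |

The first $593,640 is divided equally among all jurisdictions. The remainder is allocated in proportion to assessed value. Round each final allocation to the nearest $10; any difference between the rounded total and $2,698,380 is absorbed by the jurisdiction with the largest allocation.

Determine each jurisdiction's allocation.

Equal tier: $593,640 ÷ 3 = $197,880 apiece.
Remainder $2,104,740 by assessed value (total 1,853,036): Redwood Zone 916,553.87 → $916,550; Valley Borough 504,663.23 → $504,660; Granite Precinct 683,522.90 → $683,520.
Rounding difference +$10 on remainder applied to Redwood Zone.
Totals: Redwood Zone $197,880 + $916,560 = $1,114,440; Valley Borough $197,880 + $504,660 = $702,540; Granite Precinct $197,880 + $683,520 = $881,400.

Redwood Zone: $1,114,440; Valley Borough: $702,540; Granite Precinct: $881,400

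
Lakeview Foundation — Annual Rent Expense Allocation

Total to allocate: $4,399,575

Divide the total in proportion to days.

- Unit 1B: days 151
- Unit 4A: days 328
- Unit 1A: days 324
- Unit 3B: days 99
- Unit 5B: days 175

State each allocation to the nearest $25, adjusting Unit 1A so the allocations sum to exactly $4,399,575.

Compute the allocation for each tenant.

Combined days = 1,077.
Unrounded shares: Unit 1B 151/1,077 × $4,399,575 = 616,839.21; Unit 4A 328/1,077 × $4,399,575 = 1,339,889.14; Unit 1A 324/1,077 × $4,399,575 = 1,323,549.03; Unit 3B 99/1,077 × $4,399,575 = 404,417.76; Unit 5B 175/1,077 × $4,399,575 = 714,879.87.
Rounded to nearest $25: Unit 1B $616,850; Unit 4A $1,339,900; Unit 1A $1,323,550; Unit 3B $404,425; Unit 5B $714,875. Sum = $4,399,600.
Difference $4,399,575 − $4,399,600 = −$25 applied to Unit 1A: Unit 1A becomes $1,323,525.

Unit 1B: $616,850 | Unit 4A: $1,339,900 | Unit 1A: $1,323,525 | Unit 3B: $404,425 | Unit 5B: $714,875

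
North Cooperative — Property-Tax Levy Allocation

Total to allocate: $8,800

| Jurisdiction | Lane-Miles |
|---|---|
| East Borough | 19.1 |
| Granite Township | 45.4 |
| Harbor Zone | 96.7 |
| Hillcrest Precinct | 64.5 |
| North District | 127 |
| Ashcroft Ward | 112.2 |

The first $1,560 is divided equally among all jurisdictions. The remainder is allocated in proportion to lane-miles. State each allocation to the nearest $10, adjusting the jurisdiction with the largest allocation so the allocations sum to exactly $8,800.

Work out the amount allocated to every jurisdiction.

East Borough: $560 · Granite Township: $970 · Harbor Zone: $1,770 · Hillcrest Precinct: $1,260 · North District: $2,230 · Ashcroft Ward: $2,010

$1,560 shared equally gives $260 per jurisdiction.
Remainder $7,240 by lane-miles (total 464.9): East Borough 297.45 → $300; Granite Township 707.03 → $710; Harbor Zone 1,505.93 → $1,510; Hillcrest Precinct 1,004.47 → $1,000; North District 1,977.80 → $1,980; Ashcroft Ward 1,747.32 → $1,750.
Rounding difference −$10 on remainder applied to North District.
Totals: East Borough $260 + $300 = $560; Granite Township $260 + $710 = $970; Harbor Zone $260 + $1,510 = $1,770; Hillcrest Precinct $260 + $1,000 = $1,260; North District $260 + $1,970 = $2,230; Ashcroft Ward $260 + $1,750 = $2,010.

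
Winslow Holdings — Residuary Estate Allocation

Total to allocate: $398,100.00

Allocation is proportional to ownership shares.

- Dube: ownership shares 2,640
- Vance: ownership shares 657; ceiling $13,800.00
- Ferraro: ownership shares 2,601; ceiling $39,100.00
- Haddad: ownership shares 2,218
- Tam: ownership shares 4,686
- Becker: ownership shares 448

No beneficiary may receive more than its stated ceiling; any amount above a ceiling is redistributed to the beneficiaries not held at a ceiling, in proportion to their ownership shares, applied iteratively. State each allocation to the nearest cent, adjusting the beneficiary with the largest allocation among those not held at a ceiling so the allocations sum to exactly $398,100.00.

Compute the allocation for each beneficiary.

Dube: $91,205.76; Vance: $13,800.00; Ferraro: $39,100.00; Haddad: $76,626.66; Tam: $161,890.24; Becker: $15,477.34

Sum of ownership shares: 13,250.
Pro-rata shares before constraints: Dube 79,319.5472; Vance 19,739.7509; Ferraro 78,147.7811; Haddad 66,640.4377; Tam 140,792.1962; Becker 13,460.2868.
Cap binds for Vance ($13,800.00), Ferraro ($39,100.00); remaining pool $345,200.00 reallocated over remaining ownership shares 9,992.
Redistributed shares: Dube 91,205.7646 → $91,205.76; Haddad 76,626.6613 → $76,626.66; Tam 161,890.2322 → $161,890.23; Becker 15,477.3419 → $15,477.34.
Rounding difference +$0.01 applied to Tam → $161,890.24.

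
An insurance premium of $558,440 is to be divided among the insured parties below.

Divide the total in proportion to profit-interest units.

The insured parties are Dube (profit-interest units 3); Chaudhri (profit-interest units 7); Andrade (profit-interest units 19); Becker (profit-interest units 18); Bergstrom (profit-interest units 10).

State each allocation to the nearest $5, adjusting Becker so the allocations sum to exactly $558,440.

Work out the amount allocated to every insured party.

Dube: $29,390 · Chaudhri: $68,580 · Andrade: $186,145 · Becker: $176,355 · Bergstrom: $97,970

Sum of profit-interest units: 57.
Pro-rata amounts: Dube 3/57 × $558,440 = 29,391.58; Chaudhri 7/57 × $558,440 = 68,580.35; Andrade 19/57 × $558,440 = 186,146.67; Becker 18/57 × $558,440 = 176,349.47; Bergstrom 10/57 × $558,440 = 97,971.93.
At nearest $5: Dube $29,390; Chaudhri $68,580; Andrade $186,145; Becker $176,350; Bergstrom $97,970. Sum = $558,435.
Difference $558,440 − $558,435 = +$5 applied to Becker: Becker becomes $176,355.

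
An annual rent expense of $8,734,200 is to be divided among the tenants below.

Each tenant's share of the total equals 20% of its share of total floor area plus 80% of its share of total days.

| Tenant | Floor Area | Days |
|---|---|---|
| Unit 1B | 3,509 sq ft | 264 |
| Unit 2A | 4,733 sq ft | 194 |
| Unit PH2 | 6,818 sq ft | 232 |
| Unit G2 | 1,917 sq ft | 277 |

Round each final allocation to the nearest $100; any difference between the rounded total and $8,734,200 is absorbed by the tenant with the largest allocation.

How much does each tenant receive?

Floor area total 16,977; days total 967.
Combined weights (20% floor area + 80% days): Unit 1B 0.2597; Unit 2A 0.2163; Unit PH2 0.2723; Unit G2 0.2517.
Pro-rata amounts: Unit 1B 2,268,671.13; Unit 2A 1,888,807.18; Unit PH2 2,377,923.07; Unit G2 2,198,798.63.
Rounded to nearest $100: Unit 1B $2,268,700; Unit 2A $1,888,800; Unit PH2 $2,377,900; Unit G2 $2,198,800. Sum = $8,734,200.
No rounding difference to absorb.

Unit 1B: $2,268,700 · Unit 2A: $1,888,800 · Unit PH2: $2,377,900 · Unit G2: $2,198,800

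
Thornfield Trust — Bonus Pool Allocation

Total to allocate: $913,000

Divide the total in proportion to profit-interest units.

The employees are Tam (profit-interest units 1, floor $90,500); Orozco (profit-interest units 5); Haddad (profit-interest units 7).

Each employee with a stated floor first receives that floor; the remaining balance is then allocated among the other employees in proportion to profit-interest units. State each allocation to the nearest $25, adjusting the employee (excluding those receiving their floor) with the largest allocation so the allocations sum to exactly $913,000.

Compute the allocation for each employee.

Tam: $90,500 · Orozco: $342,700 · Haddad: $479,800

Guaranteed amounts: Tam $90,500. Residual $822,500.
Residual split over remaining profit-interest units 12: Orozco 342,708.33 → $342,700; Haddad 479,791.67 → $479,800.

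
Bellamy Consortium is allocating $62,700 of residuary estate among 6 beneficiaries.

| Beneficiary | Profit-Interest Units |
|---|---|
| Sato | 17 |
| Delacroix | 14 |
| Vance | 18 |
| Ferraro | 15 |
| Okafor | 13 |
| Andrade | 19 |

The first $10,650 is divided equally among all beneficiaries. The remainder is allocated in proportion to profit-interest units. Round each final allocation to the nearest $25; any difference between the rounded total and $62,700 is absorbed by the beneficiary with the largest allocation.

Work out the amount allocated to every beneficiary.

Sato: $11,000; Delacroix: $9,375; Vance: $11,525; Ferraro: $9,900; Okafor: $8,825; Andrade: $12,075

$10,650 shared equally gives $1,775 per beneficiary.
Remainder $52,050 by profit-interest units (total 96): Sato 9,217.19 → $9,225; Delacroix 7,590.62 → $7,600; Vance 9,759.38 → $9,750; Ferraro 8,132.81 → $8,125; Okafor 7,048.44 → $7,050; Andrade 10,301.56 → $10,300.
Totals: Sato $1,775 + $9,225 = $11,000; Delacroix $1,775 + $7,600 = $9,375; Vance $1,775 + $9,750 = $11,525; Ferraro $1,775 + $8,125 = $9,900; Okafor $1,775 + $7,050 = $8,825; Andrade $1,775 + $10,300 = $12,075.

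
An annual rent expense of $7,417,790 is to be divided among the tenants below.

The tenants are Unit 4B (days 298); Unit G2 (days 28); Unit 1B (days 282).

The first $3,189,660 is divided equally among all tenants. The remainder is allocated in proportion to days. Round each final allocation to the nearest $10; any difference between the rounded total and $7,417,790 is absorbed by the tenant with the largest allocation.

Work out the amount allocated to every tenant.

First tranche $3,189,660 split equally: $1,063,220 each.
Remainder $4,228,130 by days (total 608): Unit 4B 2,072,340.03 → $2,072,340; Unit G2 194,716.51 → $194,720; Unit 1B 1,961,073.45 → $1,961,070.
Totals: Unit 4B $1,063,220 + $2,072,340 = $3,135,560; Unit G2 $1,063,220 + $194,720 = $1,257,940; Unit 1B $1,063,220 + $1,961,070 = $3,024,290.

Unit 4B: $3,135,560 · Unit G2: $1,257,940 · Unit 1B: $3,024,290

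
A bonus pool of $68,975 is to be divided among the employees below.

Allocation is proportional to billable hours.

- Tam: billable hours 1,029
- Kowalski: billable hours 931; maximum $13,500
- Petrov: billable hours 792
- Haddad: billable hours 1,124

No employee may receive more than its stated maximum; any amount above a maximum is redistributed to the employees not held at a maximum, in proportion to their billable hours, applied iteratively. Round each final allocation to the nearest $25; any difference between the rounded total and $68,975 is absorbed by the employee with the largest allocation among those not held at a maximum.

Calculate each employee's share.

Sum of billable hours: 3,876.
Unconstrained shares: Tam 18,311.47; Kowalski 16,567.52; Petrov 14,093.96; Haddad 20,002.04.
Cap binds for Kowalski ($13,500); residual $55,475 reallocated over remaining billable hours 2,945.
Remaining shares: Tam 19,383.29 → $19,375; Petrov 14,918.91 → $14,925; Haddad 21,172.80 → $21,175.

Tam: $19,375 | Kowalski: $13,500 | Petrov: $14,925 | Haddad: $21,175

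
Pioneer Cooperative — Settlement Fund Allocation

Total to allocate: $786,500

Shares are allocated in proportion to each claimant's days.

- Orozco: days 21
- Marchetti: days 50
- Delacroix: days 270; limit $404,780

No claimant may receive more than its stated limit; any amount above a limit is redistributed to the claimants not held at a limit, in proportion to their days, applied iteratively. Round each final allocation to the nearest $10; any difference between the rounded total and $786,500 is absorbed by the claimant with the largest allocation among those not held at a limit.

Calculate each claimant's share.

Days total: 341.
Proportional shares (ignoring caps): Orozco 48,435.48; Marchetti 115,322.58; Delacroix 622,741.94.
Cap binds for Delacroix ($404,780); residual $381,720 reallocated over remaining days 71.
Shares after redistribution: Orozco 112,903.10 → $112,900; Marchetti 268,816.90 → $268,820.

Orozco: $112,900; Marchetti: $268,820; Delacroix: $404,780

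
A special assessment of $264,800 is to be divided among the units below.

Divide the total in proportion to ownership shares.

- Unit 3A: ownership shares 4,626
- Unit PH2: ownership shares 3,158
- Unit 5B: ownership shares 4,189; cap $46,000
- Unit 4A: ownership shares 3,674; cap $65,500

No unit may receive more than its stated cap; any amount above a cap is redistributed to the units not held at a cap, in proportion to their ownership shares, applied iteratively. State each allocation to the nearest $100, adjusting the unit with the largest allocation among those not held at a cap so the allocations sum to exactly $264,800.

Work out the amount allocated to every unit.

Combined ownership shares = 15,647.
Proportional shares (ignoring caps): Unit 3A 78,287.52; Unit PH2 53,444.01; Unit 5B 70,892.00; Unit 4A 62,176.47.
Held at cap: Unit 5B ($46,000); remaining pool $218,800 reallocated over remaining ownership shares 11,458.
Held at cap: Unit 4A ($65,500); remaining pool $153,300 reallocated over remaining ownership shares 7,784.
Redistributed shares: Unit 3A 91,105.58 → $91,100; Unit PH2 62,194.42 → $62,200.

Unit 3A: $91,100 | Unit PH2: $62,200 | Unit 5B: $46,000 | Unit 4A: $65,500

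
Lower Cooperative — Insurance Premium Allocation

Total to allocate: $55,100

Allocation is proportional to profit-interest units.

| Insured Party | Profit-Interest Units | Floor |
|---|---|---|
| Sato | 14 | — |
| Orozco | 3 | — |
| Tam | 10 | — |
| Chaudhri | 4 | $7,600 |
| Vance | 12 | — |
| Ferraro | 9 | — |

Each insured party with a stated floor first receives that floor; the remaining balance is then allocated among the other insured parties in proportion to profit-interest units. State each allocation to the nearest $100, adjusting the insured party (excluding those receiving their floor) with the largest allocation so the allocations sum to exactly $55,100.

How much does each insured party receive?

Fund the minimums — Chaudhri $7,600. Remaining pool $47,500.
Remaining pool split over remaining profit-interest units 48: Sato 13,854.17 → $13,900; Orozco 2,968.75 → $3,000; Tam 9,895.83 → $9,900; Vance 11,875.00 → $11,900; Ferraro 8,906.25 → $8,900.
Rounding difference −$100 applied to Sato → $13,800.

Sato: $13,800 · Orozco: $3,000 · Tam: $9,900 · Chaudhri: $7,600 · Vance: $11,900 · Ferraro: $8,900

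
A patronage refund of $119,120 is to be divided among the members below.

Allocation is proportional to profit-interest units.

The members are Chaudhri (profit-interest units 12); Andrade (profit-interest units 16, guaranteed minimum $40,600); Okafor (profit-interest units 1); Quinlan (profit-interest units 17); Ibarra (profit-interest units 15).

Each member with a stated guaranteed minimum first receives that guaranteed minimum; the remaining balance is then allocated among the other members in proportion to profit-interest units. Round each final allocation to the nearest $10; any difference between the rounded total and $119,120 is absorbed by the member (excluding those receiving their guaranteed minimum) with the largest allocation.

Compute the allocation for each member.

Chaudhri: $20,940 | Andrade: $40,600 | Okafor: $1,740 | Quinlan: $29,670 | Ibarra: $26,170

Guaranteed amounts: Andrade $40,600. Residual $78,520.
Residual split over remaining profit-interest units 45: Chaudhri 20,938.67 → $20,940; Okafor 1,744.89 → $1,740; Quinlan 29,663.11 → $29,660; Ibarra 26,173.33 → $26,170.
Rounding difference +$10 applied to Quinlan → $29,670.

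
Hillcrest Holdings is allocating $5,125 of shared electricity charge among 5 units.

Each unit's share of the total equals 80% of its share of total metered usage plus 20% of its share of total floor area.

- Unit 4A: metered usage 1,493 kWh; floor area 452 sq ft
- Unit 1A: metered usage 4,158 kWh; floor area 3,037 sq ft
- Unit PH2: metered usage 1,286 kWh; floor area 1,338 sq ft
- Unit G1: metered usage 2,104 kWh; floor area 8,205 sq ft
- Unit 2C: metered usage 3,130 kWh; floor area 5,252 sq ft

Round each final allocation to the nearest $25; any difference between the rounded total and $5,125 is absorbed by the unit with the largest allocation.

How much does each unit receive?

Unit 4A: $525; Unit 1A: $1,575; Unit PH2: $500; Unit G1: $1,175; Unit 2C: $1,350

Totals — metered usage 12,171, floor area 18,284.
Composite weights (80% metered usage + 20% floor area): Unit 4A 0.1031; Unit 1A 0.3065; Unit PH2 0.0992; Unit G1 0.2280; Unit 2C 0.2632.
Raw shares: Unit 4A 528.28; Unit 1A 1,570.94; Unit PH2 508.22; Unit G1 1,168.74; Unit 2C 1,348.82.
At nearest $25: Unit 4A $525; Unit 1A $1,575; Unit PH2 $500; Unit G1 $1,175; Unit 2C $1,350. Sum = $5,125.
Rounded total matches; no reconciliation needed.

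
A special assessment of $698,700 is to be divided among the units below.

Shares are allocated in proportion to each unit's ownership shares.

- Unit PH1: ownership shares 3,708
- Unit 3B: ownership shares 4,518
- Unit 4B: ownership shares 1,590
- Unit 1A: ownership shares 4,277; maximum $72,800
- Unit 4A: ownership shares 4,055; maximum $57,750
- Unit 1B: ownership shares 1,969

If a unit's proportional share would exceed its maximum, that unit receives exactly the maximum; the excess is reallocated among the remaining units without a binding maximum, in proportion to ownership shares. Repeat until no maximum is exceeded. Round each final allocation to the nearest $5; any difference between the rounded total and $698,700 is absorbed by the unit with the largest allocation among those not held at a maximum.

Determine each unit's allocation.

Sum of ownership shares: 20,117.
Unconstrained shares: Unit PH1 128,785.58; Unit 3B 156,918.36; Unit 4B 55,223.59; Unit 1A 148,547.99; Unit 4A 140,837.53; Unit 1B 68,386.95.
Cap binds for Unit 1A ($72,800), Unit 4A ($57,750); residual $568,150 reallocated over remaining ownership shares 11,785.
Remaining shares: Unit PH1 178,761.15 → $178,760; Unit 3B 217,810.92 → $217,810; Unit 4B 76,653.25 → $76,655; Unit 1B 94,924.68 → $94,925.

Unit PH1: $178,760 | Unit 3B: $217,810 | Unit 4B: $76,655 | Unit 1A: $72,800 | Unit 4A: $57,750 | Unit 1B: $94,925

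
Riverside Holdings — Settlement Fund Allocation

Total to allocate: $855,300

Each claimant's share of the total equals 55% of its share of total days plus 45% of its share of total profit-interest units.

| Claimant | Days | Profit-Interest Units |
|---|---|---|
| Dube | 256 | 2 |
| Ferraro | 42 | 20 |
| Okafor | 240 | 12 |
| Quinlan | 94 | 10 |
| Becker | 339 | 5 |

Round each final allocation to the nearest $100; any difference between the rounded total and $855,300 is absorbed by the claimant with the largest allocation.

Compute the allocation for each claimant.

Dube: $139,700 | Ferraro: $177,400 | Okafor: $210,600 | Quinlan: $124,100 | Becker: $203,500

Days total 971; profit-interest units total 49.
Combined weights (55% days + 45% profit-interest units): Dube 0.1634; Ferraro 0.2075; Okafor 0.2461; Quinlan 0.1451; Becker 0.2379.
Pro-rata amounts: Dube 139,732.50; Ferraro 177,443.43; Okafor 210,529.02; Quinlan 124,087.62; Becker 203,507.43.
After rounding ($100): Dube $139,700; Ferraro $177,400; Okafor $210,500; Quinlan $124,100; Becker $203,500. Sum = $855,200.
Difference $855,300 − $855,200 = +$100 applied to largest allocation (Okafor): Okafor becomes $210,600.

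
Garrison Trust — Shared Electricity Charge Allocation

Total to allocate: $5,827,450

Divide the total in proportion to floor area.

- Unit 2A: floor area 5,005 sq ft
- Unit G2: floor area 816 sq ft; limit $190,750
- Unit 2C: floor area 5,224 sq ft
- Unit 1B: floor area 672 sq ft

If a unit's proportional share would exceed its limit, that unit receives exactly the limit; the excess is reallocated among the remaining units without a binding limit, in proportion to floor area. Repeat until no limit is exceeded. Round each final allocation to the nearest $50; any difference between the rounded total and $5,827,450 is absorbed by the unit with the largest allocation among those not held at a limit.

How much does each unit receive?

Sum of floor area: 11,717.
Unconstrained shares: Unit 2A 2,489,236.77; Unit G2 405,837.60; Unit 2C 2,598,156.42; Unit 1B 334,219.20.
Capped: Unit G2 ($190,750); residual $5,636,700 reallocated over remaining floor area 10,901.
Remaining shares: Unit 2A 2,587,990.41 → $2,588,000; Unit 2C 2,701,231.15 → $2,701,250; Unit 1B 347,478.43 → $347,500.
Rounding difference −$50 applied to Unit 2C → $2,701,200.

Unit 2A: $2,588,000 · Unit G2: $190,750 · Unit 2C: $2,701,200 · Unit 1B: $347,500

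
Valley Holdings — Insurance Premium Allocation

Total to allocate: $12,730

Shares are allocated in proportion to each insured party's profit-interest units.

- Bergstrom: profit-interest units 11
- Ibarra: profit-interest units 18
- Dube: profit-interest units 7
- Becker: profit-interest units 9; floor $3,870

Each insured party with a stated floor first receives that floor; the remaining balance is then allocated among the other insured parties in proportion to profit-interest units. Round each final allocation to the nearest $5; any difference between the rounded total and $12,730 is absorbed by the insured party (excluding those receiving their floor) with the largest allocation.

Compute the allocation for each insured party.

Bergstrom: $2,705; Ibarra: $4,430; Dube: $1,725; Becker: $3,870

Guaranteed amounts: Becker $3,870. Residual $8,860.
Residual split over remaining profit-interest units 36: Bergstrom 2,707.22 → $2,705; Ibarra 4,430.00 → $4,430; Dube 1,722.78 → $1,725.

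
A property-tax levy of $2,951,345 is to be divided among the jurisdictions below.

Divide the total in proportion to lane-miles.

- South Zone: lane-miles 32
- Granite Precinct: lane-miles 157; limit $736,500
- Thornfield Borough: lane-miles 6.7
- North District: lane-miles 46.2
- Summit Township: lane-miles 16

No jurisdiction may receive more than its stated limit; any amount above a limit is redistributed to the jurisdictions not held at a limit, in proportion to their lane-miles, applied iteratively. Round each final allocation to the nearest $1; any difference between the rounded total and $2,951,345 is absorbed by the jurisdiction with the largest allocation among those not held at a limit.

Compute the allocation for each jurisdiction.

South Zone: $702,429 | Granite Precinct: $736,500 | Thornfield Borough: $147,071 | North District: $1,014,131 | Summit Township: $351,214

Total lane-miles = 257.9.
Unconstrained shares: South Zone 366,200.23; Granite Precinct 1,796,669.89; Thornfield Borough 76,673.17; North District 528,701.59; Summit Township 183,100.12.
Capped: Granite Precinct ($736,500); residual $2,214,845 reallocated over remaining lane-miles 100.9.
Redistributed shares: South Zone 702,428.54 → $702,429; Thornfield Borough 147,070.98 → $147,071; North District 1,014,131.21 → $1,014,131; Summit Township 351,214.27 → $351,214.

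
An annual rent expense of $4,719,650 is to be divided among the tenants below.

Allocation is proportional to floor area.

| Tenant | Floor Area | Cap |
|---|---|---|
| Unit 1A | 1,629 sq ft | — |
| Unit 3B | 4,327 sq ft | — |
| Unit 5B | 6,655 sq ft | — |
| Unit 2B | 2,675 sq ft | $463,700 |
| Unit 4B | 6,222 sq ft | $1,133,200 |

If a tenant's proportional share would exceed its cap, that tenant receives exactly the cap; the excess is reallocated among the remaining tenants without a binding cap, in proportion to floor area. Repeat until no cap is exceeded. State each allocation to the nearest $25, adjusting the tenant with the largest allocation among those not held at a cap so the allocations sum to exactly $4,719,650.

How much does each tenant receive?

Total floor area = 21,508.
Unconstrained shares: Unit 1A 357,462.80; Unit 3B 949,503.70; Unit 5B 1,460,352.93; Unit 2B 586,993.85; Unit 4B 1,365,336.73.
Held at cap: Unit 2B ($463,700), Unit 4B ($1,133,200); residual $3,122,750 reallocated over remaining floor area 12,611.
Redistributed shares: Unit 1A 403,374.81 → $403,375; Unit 3B 1,071,456.61 → $1,071,450; Unit 5B 1,647,918.58 → $1,647,925.

Unit 1A: $403,375 · Unit 3B: $1,071,450 · Unit 5B: $1,647,925 · Unit 2B: $463,700 · Unit 4B: $1,133,200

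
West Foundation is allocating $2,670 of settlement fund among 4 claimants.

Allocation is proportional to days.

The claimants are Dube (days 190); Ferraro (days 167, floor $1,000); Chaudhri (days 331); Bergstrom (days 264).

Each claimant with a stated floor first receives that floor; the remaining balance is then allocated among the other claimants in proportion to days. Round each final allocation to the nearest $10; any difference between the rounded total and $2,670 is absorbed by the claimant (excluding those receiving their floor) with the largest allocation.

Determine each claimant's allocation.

Dube: $400 | Ferraro: $1,000 | Chaudhri: $710 | Bergstrom: $560

Minimums first: Ferraro $1,000. Remaining pool $1,670.
Remaining pool split over remaining days 785: Dube 404.20 → $400; Chaudhri 704.17 → $700; Bergstrom 561.63 → $560.
Rounding difference +$10 applied to Chaudhri → $710.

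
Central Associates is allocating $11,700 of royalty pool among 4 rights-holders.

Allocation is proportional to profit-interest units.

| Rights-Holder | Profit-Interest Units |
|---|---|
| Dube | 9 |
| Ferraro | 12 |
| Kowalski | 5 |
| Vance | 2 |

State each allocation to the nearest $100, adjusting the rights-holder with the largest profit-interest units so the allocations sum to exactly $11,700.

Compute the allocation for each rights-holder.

Dube: $3,800; Ferraro: $5,000; Kowalski: $2,100; Vance: $800

Sum of profit-interest units: 9 + 12 + 5 + 2 = 28.
Proportional shares: Dube 3,760.71; Ferraro 5,014.29; Kowalski 2,089.29; Vance 835.71.
Rounded to nearest $100: Dube $3,800; Ferraro $5,000; Kowalski $2,100; Vance $800. Sum = $11,700.
Sum already equals the total — no adjustment.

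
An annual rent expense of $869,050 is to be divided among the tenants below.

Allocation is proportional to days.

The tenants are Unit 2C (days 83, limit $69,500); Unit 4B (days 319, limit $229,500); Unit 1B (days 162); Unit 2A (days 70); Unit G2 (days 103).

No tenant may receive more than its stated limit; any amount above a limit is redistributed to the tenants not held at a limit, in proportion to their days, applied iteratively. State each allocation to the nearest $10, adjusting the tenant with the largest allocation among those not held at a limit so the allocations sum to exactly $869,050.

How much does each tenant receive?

Unit 2C: $69,500 · Unit 4B: $229,500 · Unit 1B: $275,670 · Unit 2A: $119,110 · Unit G2: $175,270

Sum of days: 737.
Proportional shares (ignoring caps): Unit 2C 97,871.30; Unit 4B 376,155.97; Unit 1B 191,025.92; Unit 2A 82,542.06; Unit G2 121,454.75.
Cap binds for Unit 2C ($69,500), Unit 4B ($229,500); residual $570,050 reallocated over remaining days 335.
Remaining shares: Unit 1B 275,665.97 → $275,670; Unit 2A 119,114.93 → $119,110; Unit G2 175,269.10 → $175,270.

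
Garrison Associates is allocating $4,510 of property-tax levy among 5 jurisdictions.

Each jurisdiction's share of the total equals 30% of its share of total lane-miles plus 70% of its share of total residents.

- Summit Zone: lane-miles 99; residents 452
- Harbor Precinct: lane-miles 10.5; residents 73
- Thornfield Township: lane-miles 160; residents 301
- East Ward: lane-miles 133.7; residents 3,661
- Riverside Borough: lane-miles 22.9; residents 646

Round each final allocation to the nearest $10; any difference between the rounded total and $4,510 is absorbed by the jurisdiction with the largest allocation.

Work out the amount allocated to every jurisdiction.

Summit Zone: $590; Harbor Precinct: $80; Thornfield Township: $690; East Ward: $2,680; Riverside Borough: $470

Lane-miles total 426.1; residents total 5,133.
Composite weights (30% lane-miles + 70% residents): Summit Zone 0.1313; Harbor Precinct 0.0173; Thornfield Township 0.1537; East Ward 0.5934; Riverside Borough 0.1042.
Raw shares: Summit Zone 592.35; Harbor Precinct 78.24; Thornfield Township 693.18; East Ward 2,676.20; Riverside Borough 470.03.
After rounding ($10): Summit Zone $590; Harbor Precinct $80; Thornfield Township $690; East Ward $2,680; Riverside Borough $470. Sum = $4,510.
Rounded total matches; no reconciliation needed.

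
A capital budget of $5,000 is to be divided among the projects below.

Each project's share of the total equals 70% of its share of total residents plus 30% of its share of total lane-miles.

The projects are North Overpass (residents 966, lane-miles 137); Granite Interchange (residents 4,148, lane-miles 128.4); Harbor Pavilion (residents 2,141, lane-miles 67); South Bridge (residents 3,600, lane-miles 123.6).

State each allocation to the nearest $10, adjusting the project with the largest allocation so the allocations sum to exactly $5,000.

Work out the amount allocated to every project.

North Overpass: $760 | Granite Interchange: $1,760 | Harbor Pavilion: $910 | South Bridge: $1,570

Residents total 10,855; lane-miles total 456.
Composite weights (70% residents + 30% lane-miles): North Overpass 0.1524; Granite Interchange 0.3520; Harbor Pavilion 0.1821; South Bridge 0.3135.
Unrounded shares: North Overpass 762.13; Granite Interchange 1,759.82; Harbor Pavilion 910.72; South Bridge 1,567.33.
Rounded to nearest $10: North Overpass $760; Granite Interchange $1,760; Harbor Pavilion $910; South Bridge $1,570. Sum = $5,000.
No rounding difference to absorb.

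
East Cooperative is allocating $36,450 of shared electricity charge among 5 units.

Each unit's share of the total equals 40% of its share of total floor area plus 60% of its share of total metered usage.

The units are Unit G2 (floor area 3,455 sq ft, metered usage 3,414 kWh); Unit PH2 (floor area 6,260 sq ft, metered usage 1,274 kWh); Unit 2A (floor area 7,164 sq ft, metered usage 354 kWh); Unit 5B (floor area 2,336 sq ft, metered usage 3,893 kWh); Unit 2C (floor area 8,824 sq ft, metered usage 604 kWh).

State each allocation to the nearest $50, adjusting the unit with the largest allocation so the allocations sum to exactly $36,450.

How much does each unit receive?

Floor area total 28,039; metered usage total 9,539.
Blended shares (40% floor area + 60% metered usage): Unit G2 0.2640; Unit PH2 0.1694; Unit 2A 0.1245; Unit 5B 0.2782; Unit 2C 0.1639.
Raw shares: Unit G2 9,623.82; Unit PH2 6,176.03; Unit 2A 4,536.82; Unit 5B 10,140.15; Unit 2C 5,973.18.
Rounded to nearest $50: Unit G2 $9,600; Unit PH2 $6,200; Unit 2A $4,550; Unit 5B $10,150; Unit 2C $5,950. Sum = $36,450.
Sum already equals the total — no adjustment.

Unit G2: $9,600 | Unit PH2: $6,200 | Unit 2A: $4,550 | Unit 5B: $10,150 | Unit 2C: $5,950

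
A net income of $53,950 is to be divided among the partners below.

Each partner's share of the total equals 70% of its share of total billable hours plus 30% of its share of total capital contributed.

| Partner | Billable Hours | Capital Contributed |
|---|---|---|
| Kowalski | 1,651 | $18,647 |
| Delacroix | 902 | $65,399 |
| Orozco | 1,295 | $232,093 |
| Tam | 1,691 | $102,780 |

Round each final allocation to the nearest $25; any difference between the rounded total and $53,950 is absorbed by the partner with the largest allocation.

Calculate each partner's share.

Kowalski: $11,975 · Delacroix: $8,675 · Orozco: $17,800 · Tam: $15,500

Totals — billable hours 5,539, capital contributed 418,919.
Combined weights (70% billable hours + 30% capital contributed): Kowalski 0.2220; Delacroix 0.1608; Orozco 0.3299; Tam 0.2873.
Pro-rata amounts: Kowalski 11,976.98; Delacroix 8,676.55; Orozco 17,796.28; Tam 15,500.19.
At nearest $25: Kowalski $11,975; Delacroix $8,675; Orozco $17,800; Tam $15,500. Sum = $53,950.
No rounding difference to absorb.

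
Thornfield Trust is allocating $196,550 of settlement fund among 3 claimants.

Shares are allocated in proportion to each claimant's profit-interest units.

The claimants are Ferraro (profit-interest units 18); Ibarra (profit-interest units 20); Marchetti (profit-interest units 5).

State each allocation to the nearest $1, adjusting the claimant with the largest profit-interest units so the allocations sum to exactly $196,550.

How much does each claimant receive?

Total profit-interest units = 43.
Unrounded shares: Ferraro 18/43 × $196,550 = 82,276.74; Ibarra 20/43 × $196,550 = 91,418.60; Marchetti 5/43 × $196,550 = 22,854.65.
After rounding ($1): Ferraro $82,277; Ibarra $91,419; Marchetti $22,855. Sum = $196,551.
Difference $196,550 − $196,551 = −$1 applied to largest profit-interest units (Ibarra): Ibarra becomes $91,418.

Ferraro: $82,277 · Ibarra: $91,418 · Marchetti: $22,855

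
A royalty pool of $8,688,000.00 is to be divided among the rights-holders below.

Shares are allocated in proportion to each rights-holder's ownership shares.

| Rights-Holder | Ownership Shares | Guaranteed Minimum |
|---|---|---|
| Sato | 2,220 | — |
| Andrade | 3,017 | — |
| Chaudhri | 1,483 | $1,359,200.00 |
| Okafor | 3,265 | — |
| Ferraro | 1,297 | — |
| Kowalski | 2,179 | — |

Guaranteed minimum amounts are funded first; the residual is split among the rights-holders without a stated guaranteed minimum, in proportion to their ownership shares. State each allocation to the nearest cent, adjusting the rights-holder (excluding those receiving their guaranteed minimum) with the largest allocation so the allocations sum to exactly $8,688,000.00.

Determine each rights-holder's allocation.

Guaranteed amounts: Chaudhri $1,359,200.00. Remaining pool $7,328,800.00.
Remaining pool split over remaining ownership shares 11,978: Sato 1,358,318.2501 → $1,358,318.25; Andrade 1,845,966.7390 → $1,845,966.74; Okafor 1,997,706.7958 → $1,997,706.80; Ferraro 793,576.0227 → $793,576.02; Kowalski 1,333,232.1924 → $1,333,232.19.

Sato: $1,358,318.25 | Andrade: $1,845,966.74 | Chaudhri: $1,359,200.00 | Okafor: $1,997,706.80 | Ferraro: $793,576.02 | Kowalski: $1,333,232.19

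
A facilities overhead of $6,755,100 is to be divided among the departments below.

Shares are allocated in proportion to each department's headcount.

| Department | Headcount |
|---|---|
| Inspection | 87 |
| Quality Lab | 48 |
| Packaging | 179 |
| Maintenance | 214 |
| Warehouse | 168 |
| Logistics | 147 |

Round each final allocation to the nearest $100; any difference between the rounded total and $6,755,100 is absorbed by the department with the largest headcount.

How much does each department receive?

Headcount total: 87 + 48 + 179 + 214 + 168 + 147 = 843.
Raw shares: Inspection 697,145.55; Quality Lab 384,632.03; Packaging 1,434,356.94; Maintenance 1,714,817.79; Warehouse 1,346,212.10; Logistics 1,177,935.59.
Rounded to nearest $100: Inspection $697,100; Quality Lab $384,600; Packaging $1,434,400; Maintenance $1,714,800; Warehouse $1,346,200; Logistics $1,177,900. Sum = $6,755,000.
Difference $6,755,100 − $6,755,000 = +$100 applied to largest headcount (Maintenance): Maintenance becomes $1,714,900.

Inspection: $697,100; Quality Lab: $384,600; Packaging: $1,434,400; Maintenance: $1,714,900; Warehouse: $1,346,200; Logistics: $1,177,900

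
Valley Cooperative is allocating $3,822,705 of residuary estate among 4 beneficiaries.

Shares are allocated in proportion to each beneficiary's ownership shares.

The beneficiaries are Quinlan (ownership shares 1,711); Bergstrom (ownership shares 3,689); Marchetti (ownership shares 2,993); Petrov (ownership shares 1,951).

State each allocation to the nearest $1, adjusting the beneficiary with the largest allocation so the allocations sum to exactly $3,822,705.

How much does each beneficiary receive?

Combined ownership shares = 10,344.
Proportional shares: Quinlan 1,711/10,344 × $3,822,705 = 632,313.25; Bergstrom 3,689/10,344 × $3,822,705 = 1,363,298.41; Marchetti 2,993/10,344 × $3,822,705 = 1,106,086.24; Petrov 1,951/10,344 × $3,822,705 = 721,007.10.
At nearest $1: Quinlan $632,313; Bergstrom $1,363,298; Marchetti $1,106,086; Petrov $721,007. Sum = $3,822,704.
Difference $3,822,705 − $3,822,704 = +$1 applied to largest allocation (Bergstrom): Bergstrom becomes $1,363,299.

Quinlan: $632,313; Bergstrom: $1,363,299; Marchetti: $1,106,086; Petrov: $721,007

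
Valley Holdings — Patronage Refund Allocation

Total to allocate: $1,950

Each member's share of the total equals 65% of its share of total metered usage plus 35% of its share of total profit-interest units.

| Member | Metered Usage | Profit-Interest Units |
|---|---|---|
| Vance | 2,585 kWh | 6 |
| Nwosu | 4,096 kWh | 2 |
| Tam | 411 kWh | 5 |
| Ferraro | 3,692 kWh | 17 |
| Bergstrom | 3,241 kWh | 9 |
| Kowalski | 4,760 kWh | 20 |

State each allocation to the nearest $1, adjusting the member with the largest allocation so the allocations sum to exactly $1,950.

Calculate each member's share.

Metered usage total 18,785; profit-interest units total 59.
Combined weights (65% metered usage + 35% profit-interest units): Vance 0.1250; Nwosu 0.1536; Tam 0.0439; Ferraro 0.2286; Bergstrom 0.1655; Kowalski 0.2833.
Proportional shares: Vance 243.83; Nwosu 299.51; Tam 85.57; Ferraro 445.77; Bergstrom 322.79; Kowalski 552.53.
After rounding ($1): Vance $244; Nwosu $300; Tam $86; Ferraro $446; Bergstrom $323; Kowalski $553. Sum = $1,952.
Difference $1,950 − $1,952 = −$2 applied to largest allocation (Kowalski): Kowalski becomes $551.

Vance: $244; Nwosu: $300; Tam: $86; Ferraro: $446; Bergstrom: $323; Kowalski: $551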